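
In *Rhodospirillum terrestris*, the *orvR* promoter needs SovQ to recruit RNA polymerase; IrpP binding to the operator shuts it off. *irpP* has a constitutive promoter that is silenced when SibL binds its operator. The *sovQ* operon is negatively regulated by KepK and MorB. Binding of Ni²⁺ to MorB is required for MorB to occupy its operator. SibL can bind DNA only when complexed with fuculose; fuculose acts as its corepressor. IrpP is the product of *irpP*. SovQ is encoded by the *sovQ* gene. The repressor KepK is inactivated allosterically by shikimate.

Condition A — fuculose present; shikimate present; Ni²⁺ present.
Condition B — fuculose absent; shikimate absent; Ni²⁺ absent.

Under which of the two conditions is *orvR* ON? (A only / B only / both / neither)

Condition A:
Fuculose is present, so SibL is active.
With repressor SibL bound, *irpP* is not transcribed.
So IrpP is not produced.
Shikimate is present, so KepK is inactive.
Ni²⁺ is present, so MorB is active.
With repressor MorB bound, *sovQ* is not transcribed.
So SovQ is not produced.
Required activator SovQ is absent, so *orvR* is not transcribed.
→ *orvR* is OFF in A.
Condition B:
Fuculose is absent, so SibL is inactive.
With no repressor bound, *irpP* is transcribed.
So IrpP is produced and active.
Shikimate is absent, so KepK is active.
Ni²⁺ is absent, so MorB is inactive.
With repressor KepK bound, *sovQ* is not transcribed.
So SovQ is not produced.
With repressor IrpP bound, *orvR* is not transcribed.
→ *orvR* is OFF in B.

neither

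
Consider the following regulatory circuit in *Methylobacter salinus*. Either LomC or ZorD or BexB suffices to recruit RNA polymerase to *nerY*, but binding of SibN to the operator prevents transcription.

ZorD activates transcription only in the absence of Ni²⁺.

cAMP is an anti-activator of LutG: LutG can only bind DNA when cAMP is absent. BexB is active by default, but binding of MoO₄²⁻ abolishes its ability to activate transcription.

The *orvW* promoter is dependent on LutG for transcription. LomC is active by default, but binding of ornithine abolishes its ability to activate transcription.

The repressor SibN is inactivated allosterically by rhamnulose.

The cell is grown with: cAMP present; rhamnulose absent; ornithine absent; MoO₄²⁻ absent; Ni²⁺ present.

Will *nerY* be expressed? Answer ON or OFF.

OFF

Rhamnulose is absent, so SibN is active.
Ornithine is absent, so LomC is active.
Ni²⁺ is present, so ZorD is inactive.
MoO₄²⁻ is absent, so BexB is active.
With repressor SibN bound, *nerY* is not transcribed.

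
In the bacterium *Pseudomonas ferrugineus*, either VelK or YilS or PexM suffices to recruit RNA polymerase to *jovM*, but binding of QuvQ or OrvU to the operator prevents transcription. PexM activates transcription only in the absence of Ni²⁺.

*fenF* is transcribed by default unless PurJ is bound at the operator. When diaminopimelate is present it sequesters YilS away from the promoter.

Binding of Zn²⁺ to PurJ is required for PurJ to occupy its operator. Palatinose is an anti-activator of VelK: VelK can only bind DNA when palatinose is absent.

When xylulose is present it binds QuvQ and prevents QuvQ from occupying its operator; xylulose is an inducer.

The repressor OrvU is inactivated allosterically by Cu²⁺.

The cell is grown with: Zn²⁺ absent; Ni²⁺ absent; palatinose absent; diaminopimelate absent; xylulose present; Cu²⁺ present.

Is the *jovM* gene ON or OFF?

ON

Palatinose is absent, so VelK is active.
Diaminopimelate is absent, so YilS is active.
Xylulose is present, so QuvQ is inactive.
Ni²⁺ is absent, so PexM is active.
Cu²⁺ is present, so OrvU is inactive.
Activator VelK is present, so *jovM* is transcribed.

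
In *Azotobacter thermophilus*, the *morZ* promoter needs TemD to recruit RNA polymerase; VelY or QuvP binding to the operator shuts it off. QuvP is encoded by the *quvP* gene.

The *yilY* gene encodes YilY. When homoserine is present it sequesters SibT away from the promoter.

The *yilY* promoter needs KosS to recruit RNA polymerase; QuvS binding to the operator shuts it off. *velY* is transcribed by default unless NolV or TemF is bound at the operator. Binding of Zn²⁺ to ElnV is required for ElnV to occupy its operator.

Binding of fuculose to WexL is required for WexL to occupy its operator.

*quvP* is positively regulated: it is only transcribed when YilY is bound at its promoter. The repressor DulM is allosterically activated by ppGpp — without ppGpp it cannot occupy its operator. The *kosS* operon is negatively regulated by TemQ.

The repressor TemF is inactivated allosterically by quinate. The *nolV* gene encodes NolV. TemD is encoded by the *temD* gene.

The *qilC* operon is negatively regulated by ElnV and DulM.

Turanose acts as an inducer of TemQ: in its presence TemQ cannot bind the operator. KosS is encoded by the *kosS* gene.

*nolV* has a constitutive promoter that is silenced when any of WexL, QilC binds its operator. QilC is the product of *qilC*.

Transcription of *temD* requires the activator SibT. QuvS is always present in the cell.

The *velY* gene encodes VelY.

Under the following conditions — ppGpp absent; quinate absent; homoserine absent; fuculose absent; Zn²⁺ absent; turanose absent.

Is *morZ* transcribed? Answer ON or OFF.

ON

Fuculose is absent, so WexL is inactive.
Zn²⁺ is absent, so ElnV is inactive.
ppGpp is absent, so DulM is inactive.
With no repressor bound, *qilC* is transcribed.
So QilC is produced and active.
With repressor QilC bound, *nolV* is not transcribed.
So NolV is not produced.
Quinate is absent, so TemF is active.
With repressor TemF bound, *velY* is not transcribed.
So VelY is not produced.
QuvS is produced constitutively and is active.
Turanose is absent, so TemQ is active.
With repressor TemQ bound, *kosS* is not transcribed.
So KosS is not produced.
With repressor QuvS bound, *yilY* is not transcribed.
So YilY is not produced.
Required activator YilY is absent, so *quvP* is not transcribed.
So QuvP is not produced.
Homoserine is absent, so SibT is active.
No repressor is bound and SibT is active, so *temD* is transcribed.
So TemD is produced and active.
No repressor is bound and TemD is active, so *morZ* is transcribed.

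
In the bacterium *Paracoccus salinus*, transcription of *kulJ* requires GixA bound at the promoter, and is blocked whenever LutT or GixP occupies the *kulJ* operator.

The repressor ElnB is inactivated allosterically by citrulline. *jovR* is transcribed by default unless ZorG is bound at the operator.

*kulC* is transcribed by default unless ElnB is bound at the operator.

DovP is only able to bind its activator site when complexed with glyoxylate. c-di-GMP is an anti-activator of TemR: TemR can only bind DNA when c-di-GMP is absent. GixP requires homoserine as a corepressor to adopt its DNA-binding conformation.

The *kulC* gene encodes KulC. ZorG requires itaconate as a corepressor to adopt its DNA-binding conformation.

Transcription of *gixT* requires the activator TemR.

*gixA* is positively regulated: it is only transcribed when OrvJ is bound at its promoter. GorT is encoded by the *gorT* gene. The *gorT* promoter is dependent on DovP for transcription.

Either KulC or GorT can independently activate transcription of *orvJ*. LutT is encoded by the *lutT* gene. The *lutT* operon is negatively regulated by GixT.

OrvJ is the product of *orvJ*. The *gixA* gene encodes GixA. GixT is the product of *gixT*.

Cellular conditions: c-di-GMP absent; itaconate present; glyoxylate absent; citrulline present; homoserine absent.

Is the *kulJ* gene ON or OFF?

ON

Citrulline is present, so ElnB is inactive.
With no repressor bound, *kulC* is transcribed.
So KulC is produced and active.
Glyoxylate is absent, so DovP is inactive.
Required activator DovP is absent, so *gorT* is not transcribed.
So GorT is not produced.
Activator KulC is present, so *orvJ* is transcribed.
So OrvJ is produced and active.
No repressor is bound and OrvJ is active, so *gixA* is transcribed.
So GixA is produced and active.
c-di-GMP is absent, so TemR is active.
No repressor is bound and TemR is active, so *gixT* is transcribed.
So GixT is produced and active.
With repressor GixT bound, *lutT* is not transcribed.
So LutT is not produced.
Homoserine is absent, so GixP is inactive.
No repressor is bound and GixA is active, so *kulJ* is transcribed.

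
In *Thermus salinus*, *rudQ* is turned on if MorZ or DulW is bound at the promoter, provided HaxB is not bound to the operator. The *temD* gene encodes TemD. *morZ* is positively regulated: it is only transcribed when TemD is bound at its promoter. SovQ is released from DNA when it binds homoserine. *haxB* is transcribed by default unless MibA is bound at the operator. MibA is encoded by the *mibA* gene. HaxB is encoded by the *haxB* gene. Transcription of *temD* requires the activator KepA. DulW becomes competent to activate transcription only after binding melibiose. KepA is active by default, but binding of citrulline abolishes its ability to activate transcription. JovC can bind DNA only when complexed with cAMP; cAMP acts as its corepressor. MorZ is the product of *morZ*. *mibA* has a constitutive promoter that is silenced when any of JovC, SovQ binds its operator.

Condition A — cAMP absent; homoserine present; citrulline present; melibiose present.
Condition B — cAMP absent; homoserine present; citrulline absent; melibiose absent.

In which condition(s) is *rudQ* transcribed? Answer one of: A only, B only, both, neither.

both

Condition A:
cAMP is absent, so JovC is inactive.
Homoserine is present, so SovQ is inactive.
With no repressor bound, *mibA* is transcribed.
So MibA is produced and active.
With repressor MibA bound, *haxB* is not transcribed.
So HaxB is not produced.
Citrulline is present, so KepA is inactive.
Required activator KepA is absent, so *temD* is not transcribed.
So TemD is not produced.
Required activator TemD is absent, so *morZ* is not transcribed.
So MorZ is not produced.
Melibiose is present, so DulW is active.
Activator DulW is present, so *rudQ* is transcribed.
→ *rudQ* is ON in A.
Condition B:
cAMP is absent, so JovC is inactive.
Homoserine is present, so SovQ is inactive.
With no repressor bound, *mibA* is transcribed.
So MibA is produced and active.
With repressor MibA bound, *haxB* is not transcribed.
So HaxB is not produced.
Citrulline is absent, so KepA is active.
No repressor is bound and KepA is active, so *temD* is transcribed.
So TemD is produced and active.
No repressor is bound and TemD is active, so *morZ* is transcribed.
So MorZ is produced and active.
Melibiose is absent, so DulW is inactive.
Activator MorZ is present, so *rudQ* is transcribed.
→ *rudQ* is ON in B.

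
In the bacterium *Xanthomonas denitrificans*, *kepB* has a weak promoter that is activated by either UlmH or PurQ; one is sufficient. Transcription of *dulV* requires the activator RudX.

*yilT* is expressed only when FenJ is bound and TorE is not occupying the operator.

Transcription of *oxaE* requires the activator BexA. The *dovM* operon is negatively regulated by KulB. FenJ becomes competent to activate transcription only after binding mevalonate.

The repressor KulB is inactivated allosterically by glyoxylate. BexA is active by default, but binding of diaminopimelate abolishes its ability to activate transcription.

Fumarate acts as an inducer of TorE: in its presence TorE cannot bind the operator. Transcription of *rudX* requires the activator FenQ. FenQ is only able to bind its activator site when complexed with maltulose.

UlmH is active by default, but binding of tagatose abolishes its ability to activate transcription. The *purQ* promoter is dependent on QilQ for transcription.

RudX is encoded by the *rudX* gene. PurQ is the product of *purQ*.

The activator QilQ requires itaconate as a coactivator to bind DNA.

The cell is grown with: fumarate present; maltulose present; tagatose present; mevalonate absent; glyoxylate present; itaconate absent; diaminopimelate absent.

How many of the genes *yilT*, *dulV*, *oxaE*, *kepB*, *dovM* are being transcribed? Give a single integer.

3

Fumarate is present, so TorE is inactive.
Mevalonate is absent, so FenJ is inactive.
Required activator FenJ is absent, so *yilT* is not transcribed.
→ *yilT* is OFF.
Maltulose is present, so FenQ is active.
No repressor is bound and FenQ is active, so *rudX* is transcribed.
So RudX is produced and active.
No repressor is bound and RudX is active, so *dulV* is transcribed.
→ *dulV* is ON.
Diaminopimelate is absent, so BexA is active.
No repressor is bound and BexA is active, so *oxaE* is transcribed.
→ *oxaE* is ON.
Tagatose is present, so UlmH is inactive.
Itaconate is absent, so QilQ is inactive.
Required activator QilQ is absent, so *purQ* is not transcribed.
So PurQ is not produced.
No activator is available at the *kepB* promoter, so *kepB* is not transcribed.
→ *kepB* is OFF.
Glyoxylate is present, so KulB is inactive.
With no repressor bound, *dovM* is transcribed.
→ *dovM* is ON.
3 of the 5 genes are transcribed.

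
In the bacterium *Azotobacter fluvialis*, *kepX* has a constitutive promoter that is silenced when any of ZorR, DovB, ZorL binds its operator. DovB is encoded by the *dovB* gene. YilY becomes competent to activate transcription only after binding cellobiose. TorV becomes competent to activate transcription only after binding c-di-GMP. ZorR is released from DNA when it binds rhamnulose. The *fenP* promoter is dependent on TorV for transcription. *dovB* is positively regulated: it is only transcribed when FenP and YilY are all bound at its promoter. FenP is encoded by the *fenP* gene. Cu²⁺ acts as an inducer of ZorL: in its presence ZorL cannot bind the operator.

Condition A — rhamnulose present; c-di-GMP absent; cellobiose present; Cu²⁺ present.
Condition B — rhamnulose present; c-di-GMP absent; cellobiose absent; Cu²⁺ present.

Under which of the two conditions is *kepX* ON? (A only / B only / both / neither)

Condition A:
Rhamnulose is present, so ZorR is inactive.
c-di-GMP is absent, so TorV is inactive.
Required activator TorV is absent, so *fenP* is not transcribed.
So FenP is not produced.
Cellobiose is present, so YilY is active.
Required activator FenP is absent, so *dovB* is not transcribed.
So DovB is not produced.
Cu²⁺ is present, so ZorL is inactive.
With no repressor bound, *kepX* is transcribed.
→ *kepX* is ON in A.
Condition B:
Rhamnulose is present, so ZorR is inactive.
c-di-GMP is absent, so TorV is inactive.
Required activator TorV is absent, so *fenP* is not transcribed.
So FenP is not produced.
Cellobiose is absent, so YilY is inactive.
Required activator FenP is absent, so *dovB* is not transcribed.
So DovB is not produced.
Cu²⁺ is present, so ZorL is inactive.
With no repressor bound, *kepX* is transcribed.
→ *kepX* is ON in B.

both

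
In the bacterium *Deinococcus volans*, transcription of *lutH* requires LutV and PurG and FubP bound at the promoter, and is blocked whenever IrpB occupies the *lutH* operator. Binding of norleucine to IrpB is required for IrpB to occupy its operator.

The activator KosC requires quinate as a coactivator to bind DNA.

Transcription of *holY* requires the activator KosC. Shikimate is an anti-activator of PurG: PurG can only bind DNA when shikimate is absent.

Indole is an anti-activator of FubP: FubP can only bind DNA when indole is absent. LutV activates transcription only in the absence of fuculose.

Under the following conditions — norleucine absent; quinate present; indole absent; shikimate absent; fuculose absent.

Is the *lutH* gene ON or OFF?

Fuculose is absent, so LutV is active.
Shikimate is absent, so PurG is active.
Norleucine is absent, so IrpB is inactive.
Indole is absent, so FubP is active.
No repressor is bound and LutV and PurG and FubP are active, so *lutH* is transcribed.

ON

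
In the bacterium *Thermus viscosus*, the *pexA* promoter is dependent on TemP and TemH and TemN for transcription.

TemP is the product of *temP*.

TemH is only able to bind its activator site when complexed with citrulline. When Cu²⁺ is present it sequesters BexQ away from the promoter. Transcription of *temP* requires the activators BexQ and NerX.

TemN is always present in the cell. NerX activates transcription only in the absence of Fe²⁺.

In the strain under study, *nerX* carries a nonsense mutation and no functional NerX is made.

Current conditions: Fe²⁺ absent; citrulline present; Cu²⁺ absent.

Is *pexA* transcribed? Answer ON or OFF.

OFF

Cu²⁺ is absent, so BexQ is active.
NerX is non-functional in this strain, so it has no effect.
Required activator NerX is absent, so *temP* is not transcribed.
So TemP is not produced.
Citrulline is present, so TemH is active.
TemN is produced constitutively and is active.
Required activator TemP is absent, so *pexA* is not transcribed.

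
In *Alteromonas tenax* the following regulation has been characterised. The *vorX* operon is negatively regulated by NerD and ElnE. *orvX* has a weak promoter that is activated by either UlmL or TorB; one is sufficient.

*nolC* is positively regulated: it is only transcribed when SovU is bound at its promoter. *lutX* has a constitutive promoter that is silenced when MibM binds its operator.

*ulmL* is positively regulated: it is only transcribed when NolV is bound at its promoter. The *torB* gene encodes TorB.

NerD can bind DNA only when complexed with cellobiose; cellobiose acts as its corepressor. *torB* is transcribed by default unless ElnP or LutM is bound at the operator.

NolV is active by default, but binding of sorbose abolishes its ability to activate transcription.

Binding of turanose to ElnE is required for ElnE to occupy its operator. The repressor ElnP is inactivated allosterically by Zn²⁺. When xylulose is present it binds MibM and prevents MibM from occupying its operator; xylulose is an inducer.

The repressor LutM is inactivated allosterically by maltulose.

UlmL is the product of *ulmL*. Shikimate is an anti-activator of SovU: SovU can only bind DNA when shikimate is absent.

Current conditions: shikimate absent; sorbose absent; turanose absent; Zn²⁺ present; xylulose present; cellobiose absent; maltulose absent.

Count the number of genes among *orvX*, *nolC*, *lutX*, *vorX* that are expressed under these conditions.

4

Sorbose is absent, so NolV is active.
No repressor is bound and NolV is active, so *ulmL* is transcribed.
So UlmL is produced and active.
Zn²⁺ is present, so ElnP is inactive.
Maltulose is absent, so LutM is active.
With repressor LutM bound, *torB* is not transcribed.
So TorB is not produced.
Activator UlmL is present, so *orvX* is transcribed.
→ *orvX* is ON.
Shikimate is absent, so SovU is active.
No repressor is bound and SovU is active, so *nolC* is transcribed.
→ *nolC* is ON.
Xylulose is present, so MibM is inactive.
With no repressor bound, *lutX* is transcribed.
→ *lutX* is ON.
Cellobiose is absent, so NerD is inactive.
Turanose is absent, so ElnE is inactive.
With no repressor bound, *vorX* is transcribed.
→ *vorX* is ON.
4 of the 4 genes are transcribed.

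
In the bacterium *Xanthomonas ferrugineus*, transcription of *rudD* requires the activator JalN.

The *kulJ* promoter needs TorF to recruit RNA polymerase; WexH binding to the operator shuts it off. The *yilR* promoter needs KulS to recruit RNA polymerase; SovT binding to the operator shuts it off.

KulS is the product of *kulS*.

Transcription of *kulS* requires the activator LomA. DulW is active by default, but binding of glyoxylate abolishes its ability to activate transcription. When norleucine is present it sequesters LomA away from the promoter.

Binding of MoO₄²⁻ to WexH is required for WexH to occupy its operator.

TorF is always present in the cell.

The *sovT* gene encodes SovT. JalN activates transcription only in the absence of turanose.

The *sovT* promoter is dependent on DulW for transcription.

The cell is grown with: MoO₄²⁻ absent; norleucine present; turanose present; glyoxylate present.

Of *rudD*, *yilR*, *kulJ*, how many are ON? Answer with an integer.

Turanose is present, so JalN is inactive.
Required activator JalN is absent, so *rudD* is not transcribed.
→ *rudD* is OFF.
Norleucine is present, so LomA is inactive.
Required activator LomA is absent, so *kulS* is not transcribed.
So KulS is not produced.
Glyoxylate is present, so DulW is inactive.
Required activator DulW is absent, so *sovT* is not transcribed.
So SovT is not produced.
Required activator KulS is absent, so *yilR* is not transcribed.
→ *yilR* is OFF.
MoO₄²⁻ is absent, so WexH is inactive.
TorF is produced constitutively and is active.
No repressor is bound and TorF is active, so *kulJ* is transcribed.
→ *kulJ* is ON.
1 of the 3 genes is transcribed.

1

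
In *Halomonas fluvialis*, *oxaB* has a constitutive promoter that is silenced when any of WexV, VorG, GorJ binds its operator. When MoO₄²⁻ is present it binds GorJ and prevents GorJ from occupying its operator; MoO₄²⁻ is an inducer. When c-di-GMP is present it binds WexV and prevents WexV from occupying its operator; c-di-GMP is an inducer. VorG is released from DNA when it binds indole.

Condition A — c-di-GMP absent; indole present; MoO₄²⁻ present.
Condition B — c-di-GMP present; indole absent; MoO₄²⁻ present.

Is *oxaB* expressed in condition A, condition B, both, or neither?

Condition A:
c-di-GMP is absent, so WexV is active.
Indole is present, so VorG is inactive.
MoO₄²⁻ is present, so GorJ is inactive.
With repressor WexV bound, *oxaB* is not transcribed.
→ *oxaB* is OFF in A.
Condition B:
c-di-GMP is present, so WexV is inactive.
Indole is absent, so VorG is active.
MoO₄²⁻ is present, so GorJ is inactive.
With repressor VorG bound, *oxaB* is not transcribed.
→ *oxaB* is OFF in B.

neither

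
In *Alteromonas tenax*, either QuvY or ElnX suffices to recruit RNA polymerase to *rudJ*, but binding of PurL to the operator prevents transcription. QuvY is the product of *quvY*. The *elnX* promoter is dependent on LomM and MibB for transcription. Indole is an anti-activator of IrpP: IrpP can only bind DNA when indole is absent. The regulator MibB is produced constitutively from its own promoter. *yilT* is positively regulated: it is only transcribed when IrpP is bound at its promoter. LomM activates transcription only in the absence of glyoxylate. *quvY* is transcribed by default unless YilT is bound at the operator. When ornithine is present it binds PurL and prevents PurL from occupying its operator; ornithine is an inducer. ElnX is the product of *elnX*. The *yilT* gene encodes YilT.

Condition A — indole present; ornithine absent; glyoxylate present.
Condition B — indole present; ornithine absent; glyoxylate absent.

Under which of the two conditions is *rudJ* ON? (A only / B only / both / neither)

neither

Condition A:
Indole is present, so IrpP is inactive.
Required activator IrpP is absent, so *yilT* is not transcribed.
So YilT is not produced.
With no repressor bound, *quvY* is transcribed.
So QuvY is produced and active.
Ornithine is absent, so PurL is active.
Glyoxylate is present, so LomM is inactive.
MibB is produced constitutively and is active.
Required activator LomM is absent, so *elnX* is not transcribed.
So ElnX is not produced.
With repressor PurL bound, *rudJ* is not transcribed.
→ *rudJ* is OFF in A.
Condition B:
Indole is present, so IrpP is inactive.
Required activator IrpP is absent, so *yilT* is not transcribed.
So YilT is not produced.
With no repressor bound, *quvY* is transcribed.
So QuvY is produced and active.
Ornithine is absent, so PurL is active.
Glyoxylate is absent, so LomM is active.
MibB is produced constitutively and is active.
No repressor is bound and LomM and MibB are active, so *elnX* is transcribed.
So ElnX is produced and active.
With repressor PurL bound, *rudJ* is not transcribed.
→ *rudJ* is OFF in B.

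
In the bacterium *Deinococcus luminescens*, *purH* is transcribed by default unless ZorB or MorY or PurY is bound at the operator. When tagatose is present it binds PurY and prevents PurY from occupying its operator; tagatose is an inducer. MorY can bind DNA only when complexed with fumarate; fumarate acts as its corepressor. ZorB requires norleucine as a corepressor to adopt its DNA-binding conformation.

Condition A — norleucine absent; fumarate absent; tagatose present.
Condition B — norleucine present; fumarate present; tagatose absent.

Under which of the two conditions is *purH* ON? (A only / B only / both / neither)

A only

Condition A:
Norleucine is absent, so ZorB is inactive.
Fumarate is absent, so MorY is inactive.
Tagatose is present, so PurY is inactive.
With no repressor bound, *purH* is transcribed.
→ *purH* is ON in A.
Condition B:
Norleucine is present, so ZorB is active.
Fumarate is present, so MorY is active.
Tagatose is absent, so PurY is active.
With repressor ZorB bound, *purH* is not transcribed.
→ *purH* is OFF in B.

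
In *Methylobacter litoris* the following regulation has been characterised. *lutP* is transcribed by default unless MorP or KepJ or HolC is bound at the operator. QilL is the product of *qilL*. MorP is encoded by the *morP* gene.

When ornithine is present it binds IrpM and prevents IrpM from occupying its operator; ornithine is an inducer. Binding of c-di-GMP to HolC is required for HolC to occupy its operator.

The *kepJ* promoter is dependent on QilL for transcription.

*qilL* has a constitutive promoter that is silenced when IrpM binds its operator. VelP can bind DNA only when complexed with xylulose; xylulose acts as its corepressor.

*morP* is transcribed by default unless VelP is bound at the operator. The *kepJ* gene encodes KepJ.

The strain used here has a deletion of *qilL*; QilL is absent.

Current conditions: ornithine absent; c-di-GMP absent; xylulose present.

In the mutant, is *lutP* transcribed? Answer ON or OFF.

Xylulose is present, so VelP is active.
With repressor VelP bound, *morP* is not transcribed.
So MorP is not produced.
QilL is non-functional in this strain, so it has no effect.
Required activator QilL is absent, so *kepJ* is not transcribed.
So KepJ is not produced.
c-di-GMP is absent, so HolC is inactive.
With no repressor bound, *lutP* is transcribed.

ON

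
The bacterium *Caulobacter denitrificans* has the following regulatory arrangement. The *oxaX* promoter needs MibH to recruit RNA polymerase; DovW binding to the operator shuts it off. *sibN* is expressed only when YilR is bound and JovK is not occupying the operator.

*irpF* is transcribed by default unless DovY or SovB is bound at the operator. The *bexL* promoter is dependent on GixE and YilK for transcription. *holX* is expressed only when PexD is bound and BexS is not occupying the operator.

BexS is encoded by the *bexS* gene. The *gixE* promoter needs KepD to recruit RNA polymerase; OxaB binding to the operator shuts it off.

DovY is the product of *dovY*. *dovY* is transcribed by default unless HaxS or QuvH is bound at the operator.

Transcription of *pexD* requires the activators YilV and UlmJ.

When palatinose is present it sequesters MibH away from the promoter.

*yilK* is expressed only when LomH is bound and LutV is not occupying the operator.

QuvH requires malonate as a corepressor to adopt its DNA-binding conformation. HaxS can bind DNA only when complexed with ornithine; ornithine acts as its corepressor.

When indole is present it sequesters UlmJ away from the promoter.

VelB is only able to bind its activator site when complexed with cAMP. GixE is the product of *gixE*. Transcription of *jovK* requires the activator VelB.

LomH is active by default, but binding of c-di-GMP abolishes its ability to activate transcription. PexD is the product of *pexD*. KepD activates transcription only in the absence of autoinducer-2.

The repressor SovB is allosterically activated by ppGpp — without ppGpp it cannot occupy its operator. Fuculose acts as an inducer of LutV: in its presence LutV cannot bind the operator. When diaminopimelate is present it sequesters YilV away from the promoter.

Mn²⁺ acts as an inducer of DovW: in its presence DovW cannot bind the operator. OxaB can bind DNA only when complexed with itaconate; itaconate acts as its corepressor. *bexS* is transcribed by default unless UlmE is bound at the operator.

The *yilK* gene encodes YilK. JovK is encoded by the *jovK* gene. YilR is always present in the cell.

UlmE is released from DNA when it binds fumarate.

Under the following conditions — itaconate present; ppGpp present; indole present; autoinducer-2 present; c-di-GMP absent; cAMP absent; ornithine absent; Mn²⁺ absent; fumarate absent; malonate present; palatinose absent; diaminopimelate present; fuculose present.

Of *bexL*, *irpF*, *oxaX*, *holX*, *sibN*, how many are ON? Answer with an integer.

1

Autoinducer-2 is present, so KepD is inactive.
Itaconate is present, so OxaB is active.
With repressor OxaB bound, *gixE* is not transcribed.
So GixE is not produced.
c-di-GMP is absent, so LomH is active.
Fuculose is present, so LutV is inactive.
No repressor is bound and LomH is active, so *yilK* is transcribed.
So YilK is produced and active.
Required activator GixE is absent, so *bexL* is not transcribed.
→ *bexL* is OFF.
Ornithine is absent, so HaxS is inactive.
Malonate is present, so QuvH is active.
With repressor QuvH bound, *dovY* is not transcribed.
So DovY is not produced.
ppGpp is present, so SovB is active.
With repressor SovB bound, *irpF* is not transcribed.
→ *irpF* is OFF.
Palatinose is absent, so MibH is active.
Mn²⁺ is absent, so DovW is active.
With repressor DovW bound, *oxaX* is not transcribed.
→ *oxaX* is OFF.
Fumarate is absent, so UlmE is active.
With repressor UlmE bound, *bexS* is not transcribed.
So BexS is not produced.
Diaminopimelate is present, so YilV is inactive.
Indole is present, so UlmJ is inactive.
Required activator YilV is absent, so *pexD* is not transcribed.
So PexD is not produced.
Required activator PexD is absent, so *holX* is not transcribed.
→ *holX* is OFF.
YilR is produced constitutively and is active.
cAMP is absent, so VelB is inactive.
Required activator VelB is absent, so *jovK* is not transcribed.
So JovK is not produced.
No repressor is bound and YilR is active, so *sibN* is transcribed.
→ *sibN* is ON.
1 of the 5 genes is transcribed.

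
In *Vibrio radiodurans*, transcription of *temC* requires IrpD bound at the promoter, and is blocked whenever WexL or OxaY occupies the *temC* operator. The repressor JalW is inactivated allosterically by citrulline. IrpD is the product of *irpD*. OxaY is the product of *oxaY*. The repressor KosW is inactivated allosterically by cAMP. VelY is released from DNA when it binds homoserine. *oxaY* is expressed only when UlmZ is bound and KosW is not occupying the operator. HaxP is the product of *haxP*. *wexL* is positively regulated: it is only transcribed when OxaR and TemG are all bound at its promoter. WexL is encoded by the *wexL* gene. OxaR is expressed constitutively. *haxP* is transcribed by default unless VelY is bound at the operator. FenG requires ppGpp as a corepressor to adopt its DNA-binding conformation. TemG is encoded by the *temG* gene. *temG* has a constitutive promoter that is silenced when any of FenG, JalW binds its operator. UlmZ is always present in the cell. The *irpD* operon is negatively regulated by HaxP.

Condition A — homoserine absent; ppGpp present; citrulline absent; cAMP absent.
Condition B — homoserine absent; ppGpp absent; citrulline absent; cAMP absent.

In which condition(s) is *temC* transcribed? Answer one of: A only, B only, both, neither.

Condition A:
Homoserine is absent, so VelY is active.
With repressor VelY bound, *haxP* is not transcribed.
So HaxP is not produced.
With no repressor bound, *irpD* is transcribed.
So IrpD is produced and active.
OxaR is produced constitutively and is active.
ppGpp is present, so FenG is active.
Citrulline is absent, so JalW is active.
With repressor FenG bound, *temG* is not transcribed.
So TemG is not produced.
Required activator TemG is absent, so *wexL* is not transcribed.
So WexL is not produced.
UlmZ is produced constitutively and is active.
cAMP is absent, so KosW is active.
With repressor KosW bound, *oxaY* is not transcribed.
So OxaY is not produced.
No repressor is bound and IrpD is active, so *temC* is transcribed.
→ *temC* is ON in A.
Condition B:
Homoserine is absent, so VelY is active.
With repressor VelY bound, *haxP* is not transcribed.
So HaxP is not produced.
With no repressor bound, *irpD* is transcribed.
So IrpD is produced and active.
OxaR is produced constitutively and is active.
ppGpp is absent, so FenG is inactive.
Citrulline is absent, so JalW is active.
With repressor JalW bound, *temG* is not transcribed.
So TemG is not produced.
Required activator TemG is absent, so *wexL* is not transcribed.
So WexL is not produced.
UlmZ is produced constitutively and is active.
cAMP is absent, so KosW is active.
With repressor KosW bound, *oxaY* is not transcribed.
So OxaY is not produced.
No repressor is bound and IrpD is active, so *temC* is transcribed.
→ *temC* is ON in B.

both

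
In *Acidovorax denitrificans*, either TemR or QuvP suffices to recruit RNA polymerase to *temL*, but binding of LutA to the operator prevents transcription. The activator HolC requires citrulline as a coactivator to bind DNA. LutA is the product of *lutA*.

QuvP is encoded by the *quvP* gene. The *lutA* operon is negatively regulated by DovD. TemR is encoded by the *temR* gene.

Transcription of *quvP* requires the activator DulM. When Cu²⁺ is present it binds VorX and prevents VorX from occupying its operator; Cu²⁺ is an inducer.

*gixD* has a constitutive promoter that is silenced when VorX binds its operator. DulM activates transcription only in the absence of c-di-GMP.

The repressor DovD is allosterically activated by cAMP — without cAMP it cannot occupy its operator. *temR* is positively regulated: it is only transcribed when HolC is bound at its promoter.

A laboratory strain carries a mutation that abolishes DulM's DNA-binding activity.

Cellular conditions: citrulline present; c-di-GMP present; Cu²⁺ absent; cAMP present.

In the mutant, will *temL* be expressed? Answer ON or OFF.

ON

Citrulline is present, so HolC is active.
No repressor is bound and HolC is active, so *temR* is transcribed.
So TemR is produced and active.
DulM is non-functional in this strain, so it has no effect.
Required activator DulM is absent, so *quvP* is not transcribed.
So QuvP is not produced.
cAMP is present, so DovD is active.
With repressor DovD bound, *lutA* is not transcribed.
So LutA is not produced.
Activator TemR is present, so *temL* is transcribed.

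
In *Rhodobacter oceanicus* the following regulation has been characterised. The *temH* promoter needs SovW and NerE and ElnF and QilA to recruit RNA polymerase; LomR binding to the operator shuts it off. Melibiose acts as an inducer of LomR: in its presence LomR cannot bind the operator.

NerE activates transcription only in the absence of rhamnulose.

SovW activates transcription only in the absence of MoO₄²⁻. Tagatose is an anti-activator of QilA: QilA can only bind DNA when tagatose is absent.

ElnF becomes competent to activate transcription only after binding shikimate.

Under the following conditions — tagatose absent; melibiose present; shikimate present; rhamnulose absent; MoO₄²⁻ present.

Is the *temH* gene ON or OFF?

MoO₄²⁻ is present, so SovW is inactive.
Melibiose is present, so LomR is inactive.
Rhamnulose is absent, so NerE is active.
Shikimate is present, so ElnF is active.
Tagatose is absent, so QilA is active.
Required activator SovW is absent, so *temH* is not transcribed.

OFF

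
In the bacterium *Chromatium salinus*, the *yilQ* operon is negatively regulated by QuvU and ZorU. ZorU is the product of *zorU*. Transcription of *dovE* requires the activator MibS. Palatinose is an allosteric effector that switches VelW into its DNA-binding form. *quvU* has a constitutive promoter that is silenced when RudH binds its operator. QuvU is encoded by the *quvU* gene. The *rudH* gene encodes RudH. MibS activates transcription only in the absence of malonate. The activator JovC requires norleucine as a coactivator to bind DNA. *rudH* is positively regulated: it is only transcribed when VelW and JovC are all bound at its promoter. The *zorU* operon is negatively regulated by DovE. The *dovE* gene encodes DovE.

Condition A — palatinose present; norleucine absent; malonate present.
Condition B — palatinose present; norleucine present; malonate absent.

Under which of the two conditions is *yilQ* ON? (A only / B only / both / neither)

Condition A:
Palatinose is present, so VelW is active.
Norleucine is absent, so JovC is inactive.
Required activator JovC is absent, so *rudH* is not transcribed.
So RudH is not produced.
With no repressor bound, *quvU* is transcribed.
So QuvU is produced and active.
Malonate is present, so MibS is inactive.
Required activator MibS is absent, so *dovE* is not transcribed.
So DovE is not produced.
With no repressor bound, *zorU* is transcribed.
So ZorU is produced and active.
With repressor QuvU bound, *yilQ* is not transcribed.
→ *yilQ* is OFF in A.
Condition B:
Palatinose is present, so VelW is active.
Norleucine is present, so JovC is active.
No repressor is bound and VelW and JovC are active, so *rudH* is transcribed.
So RudH is produced and active.
With repressor RudH bound, *quvU* is not transcribed.
So QuvU is not produced.
Malonate is absent, so MibS is active.
No repressor is bound and MibS is active, so *dovE* is transcribed.
So DovE is produced and active.
With repressor DovE bound, *zorU* is not transcribed.
So ZorU is not produced.
With no repressor bound, *yilQ* is transcribed.
→ *yilQ* is ON in B.

B only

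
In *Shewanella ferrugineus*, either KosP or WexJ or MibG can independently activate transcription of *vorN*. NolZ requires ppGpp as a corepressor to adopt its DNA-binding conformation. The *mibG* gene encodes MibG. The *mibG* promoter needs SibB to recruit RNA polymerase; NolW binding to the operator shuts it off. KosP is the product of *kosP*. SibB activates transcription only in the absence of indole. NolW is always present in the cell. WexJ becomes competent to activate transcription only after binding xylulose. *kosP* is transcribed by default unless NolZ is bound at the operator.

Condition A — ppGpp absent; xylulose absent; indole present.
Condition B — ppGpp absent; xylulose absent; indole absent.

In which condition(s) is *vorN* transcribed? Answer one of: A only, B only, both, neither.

both

Condition A:
ppGpp is absent, so NolZ is inactive.
With no repressor bound, *kosP* is transcribed.
So KosP is produced and active.
Xylulose is absent, so WexJ is inactive.
Indole is present, so SibB is inactive.
NolW is produced constitutively and is active.
With repressor NolW bound, *mibG* is not transcribed.
So MibG is not produced.
Activator KosP is present, so *vorN* is transcribed.
→ *vorN* is ON in A.
Condition B:
ppGpp is absent, so NolZ is inactive.
With no repressor bound, *kosP* is transcribed.
So KosP is produced and active.
Xylulose is absent, so WexJ is inactive.
Indole is absent, so SibB is active.
NolW is produced constitutively and is active.
With repressor NolW bound, *mibG* is not transcribed.
So MibG is not produced.
Activator KosP is present, so *vorN* is transcribed.
→ *vorN* is ON in B.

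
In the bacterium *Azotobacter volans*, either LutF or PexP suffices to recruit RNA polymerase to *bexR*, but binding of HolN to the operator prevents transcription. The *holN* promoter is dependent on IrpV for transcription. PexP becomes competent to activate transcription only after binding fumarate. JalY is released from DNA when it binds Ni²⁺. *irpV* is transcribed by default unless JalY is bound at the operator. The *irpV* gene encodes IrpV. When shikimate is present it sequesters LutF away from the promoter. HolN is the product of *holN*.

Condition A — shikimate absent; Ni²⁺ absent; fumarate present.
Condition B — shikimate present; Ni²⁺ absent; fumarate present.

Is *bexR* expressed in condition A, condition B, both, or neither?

both

Condition A:
Shikimate is absent, so LutF is active.
Ni²⁺ is absent, so JalY is active.
With repressor JalY bound, *irpV* is not transcribed.
So IrpV is not produced.
Required activator IrpV is absent, so *holN* is not transcribed.
So HolN is not produced.
Fumarate is present, so PexP is active.
Activator LutF is present, so *bexR* is transcribed.
→ *bexR* is ON in A.
Condition B:
Shikimate is present, so LutF is inactive.
Ni²⁺ is absent, so JalY is active.
With repressor JalY bound, *irpV* is not transcribed.
So IrpV is not produced.
Required activator IrpV is absent, so *holN* is not transcribed.
So HolN is not produced.
Fumarate is present, so PexP is active.
Activator PexP is present, so *bexR* is transcribed.
→ *bexR* is ON in B.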